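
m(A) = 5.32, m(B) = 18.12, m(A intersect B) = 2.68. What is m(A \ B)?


m(A \ B) = m(A) - m(A n B)
= 5.32 - 2.68
= 2.64


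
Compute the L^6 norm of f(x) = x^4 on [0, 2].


Step 1: ||f||_6 = (integral_0^2 |x^4|^6 dx)^(1/6)
     = (integral_0^2 x^24 dx)^(1/6)
Step 2: integral_0^2 x^24 dx = [x^25/(25)] from 0 to 2 = 2^25/25
     = 33554432/25 = 1.342177e+06
Step 3: ||f||_6 = (1.342177e+06)^(1/6) = 10.502717


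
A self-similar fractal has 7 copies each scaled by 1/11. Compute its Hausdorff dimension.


For a self-similar set with N copies scaled by 1/r:
dim_H = log(N)/log(r) = log(7)/log(11)
= 1.94591/2.397895
= 0.811508


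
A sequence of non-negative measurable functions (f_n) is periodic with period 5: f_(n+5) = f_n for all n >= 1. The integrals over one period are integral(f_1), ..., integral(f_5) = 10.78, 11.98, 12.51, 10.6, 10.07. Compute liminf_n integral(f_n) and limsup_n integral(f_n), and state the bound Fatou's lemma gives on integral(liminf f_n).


The sequence (integral(f_n)) is periodic with period 5, repeating the values 10.78, 11.98, 12.51, 10.6, 10.07 indefinitely.
Step 1: For a periodic sequence, every tail (a_m, a_(m+1), ...) contains all 5 period values infinitely often.
Step 2: Hence inf of every tail = min of the period values = min(10.78, 11.98, 12.51, 10.6, 10.07) = 10.07.
        liminf_n integral(f_n) = sup over m of (inf of tail from m) = 10.07.
Step 3: Similarly sup of every tail = max of the period values = 12.51.
        limsup_n integral(f_n) = 12.51.
Step 4: Fatou's lemma: integral(liminf_n f_n) <= liminf_n integral(f_n) = 10.07.
        So the integral of the pointwise liminf is at most 10.07.


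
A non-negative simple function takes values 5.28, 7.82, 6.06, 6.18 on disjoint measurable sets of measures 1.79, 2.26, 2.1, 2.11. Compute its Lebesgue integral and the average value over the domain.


Step 1: Integral = sum(value_i * measure_i)
= 5.28*1.79 + 7.82*2.26 + 6.06*2.1 + 6.18*2.11
= 9.4512 + 17.6732 + 12.726 + 13.0398
= 52.8902
Step 2: Total measure of domain = 1.79 + 2.26 + 2.1 + 2.11 = 8.26
Step 3: Average value = 52.8902 / 8.26 = 6.403172


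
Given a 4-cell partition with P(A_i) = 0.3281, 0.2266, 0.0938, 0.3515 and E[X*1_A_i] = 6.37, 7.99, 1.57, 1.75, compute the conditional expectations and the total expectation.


For each cell A_i: E[X|A_i] = E[X*1_A_i] / P(A_i)
Step 1: E[X|A_1] = 6.37 / 0.3281 = 19.414813
Step 2: E[X|A_2] = 7.99 / 0.2266 = 35.260371
Step 3: E[X|A_3] = 1.57 / 0.0938 = 16.73774
Step 4: E[X|A_4] = 1.75 / 0.3515 = 4.978663
Verification: E[X] = sum E[X*1_A_i] = 6.37 + 7.99 + 1.57 + 1.75 = 17.68


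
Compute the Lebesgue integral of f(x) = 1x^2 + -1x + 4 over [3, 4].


The Lebesgue integral of a Riemann-integrable function agrees with the Riemann integral.
Antiderivative F(x) = (1/3)x^3 + (-1/2)x^2 + 4x
F(4) = (1/3)*4^3 + (-1/2)*4^2 + 4*4
     = (1/3)*64 + (-1/2)*16 + 4*4
     = 21.333333 + -8 + 16
     = 29.333333
F(3) = 16.5
Integral = F(4) - F(3) = 29.333333 - 16.5 = 12.833333


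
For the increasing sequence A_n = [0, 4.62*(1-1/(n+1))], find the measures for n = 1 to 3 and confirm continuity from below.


By continuity of measure from below: if A_n increases to A, then m(A_n) -> m(A).
Here A = [0, 4.62], so m(A) = 4.62
Step 1: a_1 = 4.62*(1 - 1/2) = 2.31, m(A_1) = 2.31
Step 2: a_2 = 4.62*(1 - 1/3) = 3.08, m(A_2) = 3.08
Step 3: a_3 = 4.62*(1 - 1/4) = 3.465, m(A_3) = 3.465
Limit: m(A_n) -> m([0,4.62]) = 4.62


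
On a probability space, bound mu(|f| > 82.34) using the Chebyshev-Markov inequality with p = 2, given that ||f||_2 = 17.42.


Chebyshev/Markov inequality: mu(|f| > eps) <= (||f||_p / eps)^p
Step 1: ||f||_2 / eps = 17.42 / 82.34 = 0.211562
Step 2: Raise to power p = 2:
  (0.211562)^2 = 0.044758
Step 3: Therefore mu(|f| > 82.34) <= 0.044758


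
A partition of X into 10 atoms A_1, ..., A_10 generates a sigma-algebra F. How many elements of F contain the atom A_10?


Each element of F is a union of some subset S of the 10 atoms.
The element contains A_10 iff A_10 is in S.
So we count subsets S of {A_1,...,A_10} with A_10 in S: choose freely among the other 9 atoms.
Count = 2^(10-1) = 2^9 = 512.


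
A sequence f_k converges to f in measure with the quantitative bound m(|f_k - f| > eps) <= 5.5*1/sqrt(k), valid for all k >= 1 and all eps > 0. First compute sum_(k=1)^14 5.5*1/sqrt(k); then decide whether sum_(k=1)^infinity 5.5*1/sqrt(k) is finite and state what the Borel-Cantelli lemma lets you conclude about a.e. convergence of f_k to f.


Step 1: List the terms 5.5*1/sqrt(k) for k = 1 to 14:
  k=1: 5.5
  k=2: 3.889087
  k=3: 3.175426
  k=4: 2.75
  k=5: 2.459675
  k=6: 2.245366
  k=7: 2.078805
  k=8: 1.944544
  k=9: 1.833333
  k=10: 1.739253
  k=11: 1.658312
  k=12: 1.587713
  k=13: 1.525426
  k=14: 1.469937
Step 2: Partial sum = 5.5 + 3.889087 + 3.175426 + 2.75 + 2.459675 + 2.245366 + 2.078805 + 1.944544 + 1.833333 + 1.739253 + 1.658312 + 1.587713 + 1.525426 + 1.469937
     = 33.856876
Step 3: The full series sum_(k>=1) 5.5*1/sqrt(k) diverges (p-series with p = 1/2 <= 1; a nonzero constant multiple of a divergent series diverges).
Step 4: The (first) Borel-Cantelli lemma requires a summable sequence of measures, so it does not apply here;
        from this bound alone no conclusion about a.e. convergence can be drawn (convergence in measure still
        gives an a.e.-convergent subsequence, but not a.e. convergence of the whole sequence).
Conclusion: series diverges; Borel-Cantelli is inconclusive about a.e. convergence of f_k.


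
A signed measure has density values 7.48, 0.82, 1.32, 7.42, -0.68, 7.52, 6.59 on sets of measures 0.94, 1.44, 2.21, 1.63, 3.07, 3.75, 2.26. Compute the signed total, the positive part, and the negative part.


Step 1: Compute signed measure on each set:
  Set 1: 7.48 * 0.94 = 7.0312
  Set 2: 0.82 * 1.44 = 1.1808
  Set 3: 1.32 * 2.21 = 2.9172
  Set 4: 7.42 * 1.63 = 12.0946
  Set 5: -0.68 * 3.07 = -2.0876
  Set 6: 7.52 * 3.75 = 28.2
  Set 7: 6.59 * 2.26 = 14.8934
Step 2: Total signed measure = (7.0312) + (1.1808) + (2.9172) + (12.0946) + (-2.0876) + (28.2) + (14.8934)
     = 64.2296
Step 3: Positive part mu+(X) = sum of positive contributions = 66.3172
Step 4: Negative part mu-(X) = |sum of negative contributions| = 2.0876


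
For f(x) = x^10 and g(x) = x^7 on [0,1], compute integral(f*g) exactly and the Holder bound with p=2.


Step 1: Exact integral of f*g = integral(x^17, 0, 1) = 1/18
     = 0.055556
Step 2: Holder bound with p=2, q=2:
  ||f||_p = (integral x^20 dx)^(1/2) = (1/21)^(1/2) = 0.218218
  ||g||_q = (integral x^14 dx)^(1/2) = (1/15)^(1/2) = 0.258199
Step 3: Holder bound = ||f||_p * ||g||_q = 0.218218 * 0.258199 = 0.056344
Verification: 0.055556 <= 0.056344 (Holder holds)


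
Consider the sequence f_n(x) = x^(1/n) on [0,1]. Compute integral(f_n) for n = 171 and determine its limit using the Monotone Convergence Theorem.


At n = 171: f_171(x) = x^(1/171).
Step 1: integral(x^(1/171), 0, 1) = [x^(1/171+1) / (1/171+1)] from 0 to 1
     = 1 / (1/171 + 1) = 1 / ((171+1)/171) = 171/(171+1)
     = 171/172 = 0.994186
Step 2: As n -> infinity, f_n(x) = x^(1/n) -> 1 for x in (0,1], and f_n is increasing in n.
By MCT, lim_n integral(f_n) = integral(lim_n f_n) = integral(1, 0, 1) = 1.
Step 3: Verify convergence: 171/172 = 0.994186 -> 1


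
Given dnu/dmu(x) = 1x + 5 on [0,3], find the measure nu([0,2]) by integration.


nu(A) = integral_A (dnu/dmu) dmu = integral_0^2 (1x + 5) dx
Step 1: Antiderivative F(x) = (1/2)x^2 + 5x
Step 2: F(2) = (1/2)*2^2 + 5*2 = 2 + 10 = 12
Step 3: F(0) = (1/2)*0^2 + 5*0 = 0.0 + 0 = 0.0
Step 4: nu([0,2]) = F(2) - F(0) = 12 - 0.0 = 12


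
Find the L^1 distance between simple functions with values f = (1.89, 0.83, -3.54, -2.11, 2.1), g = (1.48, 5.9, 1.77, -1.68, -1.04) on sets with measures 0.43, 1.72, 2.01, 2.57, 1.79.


Step 1: Compute differences f_i - g_i:
  1.89 - 1.48 = 0.41
  0.83 - 5.9 = -5.07
  -3.54 - 1.77 = -5.31
  -2.11 - -1.68 = -0.43
  2.1 - -1.04 = 3.14
Step 2: Compute |diff|^1 * measure for each set:
  |0.41|^1 * 0.43 = 0.41 * 0.43 = 0.1763
  |-5.07|^1 * 1.72 = 5.07 * 1.72 = 8.7204
  |-5.31|^1 * 2.01 = 5.31 * 2.01 = 10.6731
  |-0.43|^1 * 2.57 = 0.43 * 2.57 = 1.1051
  |3.14|^1 * 1.79 = 3.14 * 1.79 = 5.6206
Step 3: Sum = 26.2955
Step 4: ||f-g||_1 = (26.2955)^(1/1) = 26.2955


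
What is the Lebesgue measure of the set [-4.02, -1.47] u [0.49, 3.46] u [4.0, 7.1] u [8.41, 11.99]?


For pairwise disjoint intervals, m(union) = sum of lengths.
= (-1.47 - -4.02) + (3.46 - 0.49) + (7.1 - 4.0) + (11.99 - 8.41)
= 2.55 + 2.97 + 3.1 + 3.58
= 12.2


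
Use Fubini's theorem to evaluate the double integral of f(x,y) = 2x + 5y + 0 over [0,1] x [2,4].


By Fubini, integrate in x first, then y.
Step 1: Fix y, integrate over x in [0,1]:
  integral(2x + 5y + 0, x=0..1)
  = 2*(1^2 - 0^2)/2 + (5y + 0)*(1 - 0)
  = 1 + (5y + 0)*1
  = 1 + 5y + 0
  = 1 + 5y
Step 2: Integrate over y in [2,4]:
  integral(1 + 5y, y=2..4)
  = 1*2 + 5*(4^2 - 2^2)/2
  = 2 + 30
  = 32


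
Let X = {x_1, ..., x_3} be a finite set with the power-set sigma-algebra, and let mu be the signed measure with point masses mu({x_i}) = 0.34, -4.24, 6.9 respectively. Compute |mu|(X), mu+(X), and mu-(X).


Step 1: Every measurable set is a union of atoms (the cells / points), so a Hahn decomposition is
  obtained by grouping atoms by sign: P = union of atoms with mu > 0, N = union of the remaining atoms.
  Atoms in P (indices): 1, 3;  atoms in N (indices): 2
  Positive values: 0.34, 6.9
  Negative values: -4.24
Step 2: mu+(X) = mu(P) = sum of positive atom values = 7.24
Step 3: mu-(X) = -mu(N) = sum of |negative atom values| = 4.24
Step 4: |mu|(X) = mu+(X) + mu-(X) = 7.24 + 4.24 = 11.48


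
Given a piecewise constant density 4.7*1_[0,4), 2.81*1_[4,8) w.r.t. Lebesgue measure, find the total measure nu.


Integrate each piece of the Radon-Nikodym derivative:
Step 1: integral_0^4 4.7 dx = 4.7*(4-0) = 4.7*4 = 18.8
Step 2: integral_4^8 2.81 dx = 2.81*(8-4) = 2.81*4 = 11.24
Total: 18.8 + 11.24 = 30.04


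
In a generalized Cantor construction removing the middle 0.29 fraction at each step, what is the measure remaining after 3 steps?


Step 1: At each step, fraction remaining = 1 - 0.29 = 0.71
Step 2: After 3 steps, measure = (0.71)^3
Step 3: Computing the power step by step:
  After step 1: 0.71
  After step 2: 0.5041
  After step 3: 0.357911
Result = 0.357911


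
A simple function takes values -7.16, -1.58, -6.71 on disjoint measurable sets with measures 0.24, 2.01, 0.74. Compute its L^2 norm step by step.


Step 1: Compute |f_i|^2 for each value:
  |-7.16|^2 = 51.2656
  |-1.58|^2 = 2.4964
  |-6.71|^2 = 45.0241
Step 2: Multiply by measures and sum:
  51.2656 * 0.24 = 12.303744
  2.4964 * 2.01 = 5.017764
  45.0241 * 0.74 = 33.317834
Sum = 12.303744 + 5.017764 + 33.317834 = 50.639342
Step 3: Take the p-th root:
||f||_2 = (50.639342)^(1/2) = 7.116133


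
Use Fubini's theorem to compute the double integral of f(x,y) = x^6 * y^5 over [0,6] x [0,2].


By Fubini's theorem, the double integral factors as a product of single integrals:
Step 1: integral_0^6 x^6 dx = [x^7/7] from 0 to 6
     = 6^7/7 = 39990.857143
Step 2: integral_0^2 y^5 dy = [y^6/6] from 0 to 2
     = 2^6/6 = 10.666667
Step 3: Double integral = 39990.857143 * 10.666667 = 426569.142857


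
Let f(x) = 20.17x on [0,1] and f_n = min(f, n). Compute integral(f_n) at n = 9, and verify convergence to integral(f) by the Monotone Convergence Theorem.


f(x) = 20.17x on [0,1]; f_n(x) = min(20.17x, n). At n = 9:
Step 1: f(x) reaches 9 at x = 9/20.17 = 0.446207
Step 2: integral(f_9) = integral(20.17x, 0, 0.446207) + integral(9, 0.446207, 1)
       = 20.17*0.446207^2/2 + 9*(1 - 0.446207)
       = 2.007933 + 4.984135
       = 6.992067
Step 3: As n -> infinity, f_n increases to f, so by MCT integral(f_n) -> integral(f) = 20.17/2 = 10.085.
Convergence: integral(f_9) = 6.992067 -> 10.085 as n -> infinity


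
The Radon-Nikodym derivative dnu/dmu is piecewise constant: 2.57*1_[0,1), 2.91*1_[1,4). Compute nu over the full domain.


Integrate each piece of the Radon-Nikodym derivative:
Step 1: integral_0^1 2.57 dx = 2.57*(1-0) = 2.57*1 = 2.57
Step 2: integral_1^4 2.91 dx = 2.91*(4-1) = 2.91*3 = 8.73
Total: 2.57 + 8.73 = 11.3


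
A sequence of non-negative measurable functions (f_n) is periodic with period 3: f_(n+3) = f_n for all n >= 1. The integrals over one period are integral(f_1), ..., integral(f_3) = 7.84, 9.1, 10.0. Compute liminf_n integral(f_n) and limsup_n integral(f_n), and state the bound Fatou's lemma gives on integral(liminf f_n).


The sequence (integral(f_n)) is periodic with period 3, repeating the values 7.84, 9.1, 10.0 indefinitely.
Step 1: For a periodic sequence, every tail (a_m, a_(m+1), ...) contains all 3 period values infinitely often.
Step 2: Hence inf of every tail = min of the period values = min(7.84, 9.1, 10.0) = 7.84.
        liminf_n integral(f_n) = sup over m of (inf of tail from m) = 7.84.
Step 3: Similarly sup of every tail = max of the period values = 10.
        limsup_n integral(f_n) = 10.
Step 4: Fatou's lemma: integral(liminf_n f_n) <= liminf_n integral(f_n) = 7.84.
        So the integral of the pointwise liminf is at most 7.84.


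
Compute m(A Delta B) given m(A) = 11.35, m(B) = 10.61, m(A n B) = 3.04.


m(A Delta B) = m(A) + m(B) - 2*m(A n B)
= 11.35 + 10.61 - 2*3.04
= 11.35 + 10.61 - 6.08
= 15.88


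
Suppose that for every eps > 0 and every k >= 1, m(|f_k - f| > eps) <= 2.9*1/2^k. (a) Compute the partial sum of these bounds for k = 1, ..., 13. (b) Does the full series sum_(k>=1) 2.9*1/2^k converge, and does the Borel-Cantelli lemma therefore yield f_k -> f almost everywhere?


Step 1: List the terms 2.9*1/2^k for k = 1 to 13:
  k=1: 1.45
  k=2: 0.725
  k=3: 0.3625
  k=4: 0.18125
  k=5: 0.090625
  k=6: 0.045312
  k=7: 0.022656
  k=8: 0.011328
  k=9: 0.005664
  k=10: 0.002832
  k=11: 0.001416
  k=12: 7.080078e-04
  k=13: 3.540039e-04
Step 2: Partial sum = 1.45 + 0.725 + 0.3625 + 0.18125 + 0.090625 + 0.045312 + 0.022656 + 0.011328 + 0.005664 + 0.002832 + 0.001416 + 7.080078e-04 + 3.540039e-04
     = 2.899646
Step 3: The full series sum_(k>=1) 2.9*1/2^k converges (geometric series with ratio 1/2 < 1; a constant multiple of a convergent series converges).
Step 4: Fix eps > 0. Since sum_k m(|f_k - f| > eps) < infinity, the Borel-Cantelli lemma gives
        m(limsup_k {|f_k - f| > eps}) = 0, i.e. for a.e. x, |f_k(x) - f(x)| <= eps for all large k.
        Applying this with eps = 1/j for j = 1, 2, ... and intersecting the countably many full-measure sets,
        for a.e. x we get limsup_k |f_k(x) - f(x)| <= 1/j for every j, hence f_k -> f almost everywhere.
Conclusion: series converges; Borel-Cantelli yields f_k -> f a.e.


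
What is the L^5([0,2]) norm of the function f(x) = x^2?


Step 1: ||f||_5 = (integral_0^2 |x^2|^5 dx)^(1/5)
     = (integral_0^2 x^10 dx)^(1/5)
Step 2: integral_0^2 x^10 dx = [x^11/(11)] from 0 to 2 = 2^11/11
     = 2048/11 = 186.181818
Step 3: ||f||_5 = (186.181818)^(1/5) = 2.844379


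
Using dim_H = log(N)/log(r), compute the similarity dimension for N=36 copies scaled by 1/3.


For a self-similar set with N copies scaled by 1/r:
dim_H = log(N)/log(r) = log(36)/log(3)
= 3.583519/1.098612
= 3.26186


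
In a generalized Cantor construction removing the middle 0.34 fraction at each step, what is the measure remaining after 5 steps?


Step 1: At each step, fraction remaining = 1 - 0.34 = 0.66
Step 2: After 5 steps, measure = (0.66)^5
Step 3: Computing the power step by step:
  After step 1: 0.66
  After step 2: 0.4356
  After step 3: 0.287496
  After step 4: 0.189747
  After step 5: 0.125233
Result = 0.125233


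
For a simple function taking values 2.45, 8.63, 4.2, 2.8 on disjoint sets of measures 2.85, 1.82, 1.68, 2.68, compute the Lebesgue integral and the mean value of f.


Step 1: Integral = sum(value_i * measure_i)
= 2.45*2.85 + 8.63*1.82 + 4.2*1.68 + 2.8*2.68
= 6.9825 + 15.7066 + 7.056 + 7.504
= 37.2491
Step 2: Total measure of domain = 2.85 + 1.82 + 1.68 + 2.68 = 9.03
Step 3: Average value = 37.2491 / 9.03 = 4.125039


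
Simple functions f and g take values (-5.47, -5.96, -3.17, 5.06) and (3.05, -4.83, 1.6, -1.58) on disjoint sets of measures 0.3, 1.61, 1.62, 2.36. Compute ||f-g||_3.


Step 1: Compute differences f_i - g_i:
  -5.47 - 3.05 = -8.52
  -5.96 - -4.83 = -1.13
  -3.17 - 1.6 = -4.77
  5.06 - -1.58 = 6.64
Step 2: Compute |diff|^3 * measure for each set:
  |-8.52|^3 * 0.3 = 618.470208 * 0.3 = 185.541062
  |-1.13|^3 * 1.61 = 1.442897 * 1.61 = 2.323064
  |-4.77|^3 * 1.62 = 108.531333 * 1.62 = 175.820759
  |6.64|^3 * 2.36 = 292.754944 * 2.36 = 690.901668
Step 3: Sum = 1054.586554
Step 4: ||f-g||_3 = (1054.586554)^(1/3) = 10.178741


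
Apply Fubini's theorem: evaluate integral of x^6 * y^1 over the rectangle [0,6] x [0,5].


By Fubini's theorem, the double integral factors as a product of single integrals:
Step 1: integral_0^6 x^6 dx = [x^7/7] from 0 to 6
     = 6^7/7 = 39990.857143
Step 2: integral_0^5 y^1 dy = [y^2/2] from 0 to 5
     = 5^2/2 = 12.5
Step 3: Double integral = 39990.857143 * 12.5 = 499885.714286


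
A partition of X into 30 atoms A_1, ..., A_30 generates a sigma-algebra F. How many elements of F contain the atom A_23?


Each element of F is a union of some subset S of the 30 atoms.
The element contains A_23 iff A_23 is in S.
So we count subsets S of {A_1,...,A_30} with A_23 in S: choose freely among the other 29 atoms.
Count = 2^(30-1) = 2^29 = 536870912.


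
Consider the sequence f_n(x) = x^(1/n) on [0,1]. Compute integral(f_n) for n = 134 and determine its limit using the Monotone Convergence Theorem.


At n = 134: f_134(x) = x^(1/134).
Step 1: integral(x^(1/134), 0, 1) = [x^(1/134+1) / (1/134+1)] from 0 to 1
     = 1 / (1/134 + 1) = 1 / ((134+1)/134) = 134/(134+1)
     = 134/135 = 0.992593
Step 2: As n -> infinity, f_n(x) = x^(1/n) -> 1 for x in (0,1], and f_n is increasing in n.
By MCT, lim_n integral(f_n) = integral(lim_n f_n) = integral(1, 0, 1) = 1.
Step 3: Verify convergence: 134/135 = 0.992593 -> 1


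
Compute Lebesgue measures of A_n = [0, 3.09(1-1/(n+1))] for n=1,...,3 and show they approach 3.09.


By continuity of measure from below: if A_n increases to A, then m(A_n) -> m(A).
Here A = [0, 3.09], so m(A) = 3.09
Step 1: a_1 = 3.09*(1 - 1/2) = 1.545, m(A_1) = 1.545
Step 2: a_2 = 3.09*(1 - 1/3) = 2.06, m(A_2) = 2.06
Step 3: a_3 = 3.09*(1 - 1/4) = 2.3175, m(A_3) = 2.3175
Limit: m(A_n) -> m([0,3.09]) = 3.09


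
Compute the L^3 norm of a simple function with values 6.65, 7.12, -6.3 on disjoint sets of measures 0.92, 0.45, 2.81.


Step 1: Compute |f_i|^3 for each value:
  |6.65|^3 = 294.079625
  |7.12|^3 = 360.944128
  |-6.3|^3 = 250.047
Step 2: Multiply by measures and sum:
  294.079625 * 0.92 = 270.553255
  360.944128 * 0.45 = 162.424858
  250.047 * 2.81 = 702.63207
Sum = 270.553255 + 162.424858 + 702.63207 = 1135.610183
Step 3: Take the p-th root:
||f||_3 = (1135.610183)^(1/3) = 10.433013


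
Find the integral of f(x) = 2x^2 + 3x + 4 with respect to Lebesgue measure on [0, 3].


The Lebesgue integral of a Riemann-integrable function agrees with the Riemann integral.
Antiderivative F(x) = (2/3)x^3 + (3/2)x^2 + 4x
F(3) = (2/3)*3^3 + (3/2)*3^2 + 4*3
     = (2/3)*27 + (3/2)*9 + 4*3
     = 18 + 13.5 + 12
     = 43.5
F(0) = 0.0
Integral = F(3) - F(0) = 43.5 - 0.0 = 43.5


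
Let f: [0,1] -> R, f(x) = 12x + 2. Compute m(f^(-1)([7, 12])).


f^(-1)([7, 12]) = {x : 7 <= 12x + 2 <= 12}
Solving: (7 - 2)/12 <= x <= (12 - 2)/12
= [0.416667, 0.833333]
Intersecting with [0,1]: [0.416667, 0.833333]
Measure = 0.833333 - 0.416667 = 0.416667


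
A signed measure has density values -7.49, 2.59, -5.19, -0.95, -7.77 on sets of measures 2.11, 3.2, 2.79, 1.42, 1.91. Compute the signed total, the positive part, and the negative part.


Step 1: Compute signed measure on each set:
  Set 1: -7.49 * 2.11 = -15.8039
  Set 2: 2.59 * 3.2 = 8.288
  Set 3: -5.19 * 2.79 = -14.4801
  Set 4: -0.95 * 1.42 = -1.349
  Set 5: -7.77 * 1.91 = -14.8407
Step 2: Total signed measure = (-15.8039) + (8.288) + (-14.4801) + (-1.349) + (-14.8407)
     = -38.1857
Step 3: Positive part mu+(X) = sum of positive contributions = 8.288
Step 4: Negative part mu-(X) = |sum of negative contributions| = 46.4737


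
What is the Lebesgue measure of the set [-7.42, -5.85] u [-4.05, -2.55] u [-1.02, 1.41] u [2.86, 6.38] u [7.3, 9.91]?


For pairwise disjoint intervals, m(union) = sum of lengths.
= (-5.85 - -7.42) + (-2.55 - -4.05) + (1.41 - -1.02) + (6.38 - 2.86) + (9.91 - 7.3)
= 1.57 + 1.5 + 2.43 + 3.52 + 2.61
= 11.63


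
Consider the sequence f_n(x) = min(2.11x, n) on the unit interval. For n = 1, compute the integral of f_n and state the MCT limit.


f(x) = 2.11x on [0,1]; f_n(x) = min(2.11x, n). At n = 1:
Step 1: f(x) reaches 1 at x = 1/2.11 = 0.473934
Step 2: integral(f_1) = integral(2.11x, 0, 0.473934) + integral(1, 0.473934, 1)
       = 2.11*0.473934^2/2 + 1*(1 - 0.473934)
       = 0.236967 + 0.526066
       = 0.763033
Step 3: As n -> infinity, f_n increases to f, so by MCT integral(f_n) -> integral(f) = 2.11/2 = 1.055.
Convergence: integral(f_1) = 0.763033 -> 1.055 as n -> infinity


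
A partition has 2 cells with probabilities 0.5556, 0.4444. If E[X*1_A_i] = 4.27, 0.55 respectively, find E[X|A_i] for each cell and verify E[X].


For each cell A_i: E[X|A_i] = E[X*1_A_i] / P(A_i)
Step 1: E[X|A_1] = 4.27 / 0.5556 = 7.685385
Step 2: E[X|A_2] = 0.55 / 0.4444 = 1.237624
Verification: E[X] = sum E[X*1_A_i] = 4.27 + 0.55 = 4.82


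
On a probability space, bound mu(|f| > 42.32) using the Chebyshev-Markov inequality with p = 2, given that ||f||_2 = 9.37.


Chebyshev/Markov inequality: mu(|f| > eps) <= (||f||_p / eps)^p
Step 1: ||f||_2 / eps = 9.37 / 42.32 = 0.221408
Step 2: Raise to power p = 2:
  (0.221408)^2 = 0.049022
Step 3: Therefore mu(|f| > 42.32) <= 0.049022


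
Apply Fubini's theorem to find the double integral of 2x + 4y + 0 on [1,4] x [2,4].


By Fubini, integrate in x first, then y.
Step 1: Fix y, integrate over x in [1,4]:
  integral(2x + 4y + 0, x=1..4)
  = 2*(4^2 - 1^2)/2 + (4y + 0)*(4 - 1)
  = 15 + (4y + 0)*3
  = 15 + 12y + 0
  = 15 + 12y
Step 2: Integrate over y in [2,4]:
  integral(15 + 12y, y=2..4)
  = 15*2 + 12*(4^2 - 2^2)/2
  = 30 + 72
  = 102


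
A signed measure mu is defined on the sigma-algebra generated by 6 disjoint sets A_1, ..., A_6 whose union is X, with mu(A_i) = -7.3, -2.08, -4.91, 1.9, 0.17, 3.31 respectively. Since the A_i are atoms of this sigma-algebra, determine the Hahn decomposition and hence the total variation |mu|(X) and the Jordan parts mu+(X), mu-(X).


Step 1: Every measurable set is a union of atoms (the cells / points), so a Hahn decomposition is
  obtained by grouping atoms by sign: P = union of atoms with mu > 0, N = union of the remaining atoms.
  Atoms in P (indices): 4, 5, 6;  atoms in N (indices): 1, 2, 3
  Positive values: 1.9, 0.17, 3.31
  Negative values: -7.3, -2.08, -4.91
Step 2: mu+(X) = mu(P) = sum of positive atom values = 5.38
Step 3: mu-(X) = -mu(N) = sum of |negative atom values| = 14.29
Step 4: |mu|(X) = mu+(X) + mu-(X) = 5.38 + 14.29 = 19.67


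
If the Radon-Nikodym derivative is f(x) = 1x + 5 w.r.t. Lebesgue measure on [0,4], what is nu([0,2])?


nu(A) = integral_A (dnu/dmu) dmu = integral_0^2 (1x + 5) dx
Step 1: Antiderivative F(x) = (1/2)x^2 + 5x
Step 2: F(2) = (1/2)*2^2 + 5*2 = 2 + 10 = 12
Step 3: F(0) = (1/2)*0^2 + 5*0 = 0.0 + 0 = 0.0
Step 4: nu([0,2]) = F(2) - F(0) = 12 - 0.0 = 12


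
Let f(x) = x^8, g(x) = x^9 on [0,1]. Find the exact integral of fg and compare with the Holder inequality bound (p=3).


Step 1: Exact integral of f*g = integral(x^17, 0, 1) = 1/18
     = 0.055556
Step 2: Holder bound with p=3, q=1.5:
  ||f||_p = (integral x^24 dx)^(1/3) = (1/25)^(1/3) = 0.341995
  ||g||_q = (integral x^13.5 dx)^(1/1.5) = (1/14.5)^(1/1.5) = 0.168172
Step 3: Holder bound = ||f||_p * ||g||_q = 0.341995 * 0.168172 = 0.057514
Verification: 0.055556 <= 0.057514 (Holder holds)


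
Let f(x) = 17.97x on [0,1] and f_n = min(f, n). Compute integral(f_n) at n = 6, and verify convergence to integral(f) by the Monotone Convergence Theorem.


f(x) = 17.97x on [0,1]; f_n(x) = min(17.97x, n). At n = 6:
Step 1: f(x) reaches 6 at x = 6/17.97 = 0.33389
Step 2: integral(f_6) = integral(17.97x, 0, 0.33389) + integral(6, 0.33389, 1)
       = 17.97*0.33389^2/2 + 6*(1 - 0.33389)
       = 1.001669 + 3.996661
       = 4.998331
Step 3: As n -> infinity, f_n increases to f, so by MCT integral(f_n) -> integral(f) = 17.97/2 = 8.985.
Convergence: integral(f_6) = 4.998331 -> 8.985 as n -> infinity


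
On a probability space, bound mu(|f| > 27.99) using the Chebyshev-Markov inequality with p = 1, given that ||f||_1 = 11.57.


Chebyshev/Markov inequality: mu(|f| > eps) <= (||f||_p / eps)^p
Step 1: ||f||_1 / eps = 11.57 / 27.99 = 0.413362
Step 2: Raise to power p = 1:
  (0.413362)^1 = 0.413362
Step 3: Therefore mu(|f| > 27.99) <= 0.413362


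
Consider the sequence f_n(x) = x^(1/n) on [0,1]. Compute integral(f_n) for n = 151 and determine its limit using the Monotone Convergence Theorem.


At n = 151: f_151(x) = x^(1/151).
Step 1: integral(x^(1/151), 0, 1) = [x^(1/151+1) / (1/151+1)] from 0 to 1
     = 1 / (1/151 + 1) = 1 / ((151+1)/151) = 151/(151+1)
     = 151/152 = 0.993421
Step 2: As n -> infinity, f_n(x) = x^(1/n) -> 1 for x in (0,1], and f_n is increasing in n.
By MCT, lim_n integral(f_n) = integral(lim_n f_n) = integral(1, 0, 1) = 1.
Step 3: Verify convergence: 151/152 = 0.993421 -> 1


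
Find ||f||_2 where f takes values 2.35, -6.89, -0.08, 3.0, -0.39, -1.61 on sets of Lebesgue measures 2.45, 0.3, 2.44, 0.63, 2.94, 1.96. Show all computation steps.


Step 1: Compute |f_i|^2 for each value:
  |2.35|^2 = 5.5225
  |-6.89|^2 = 47.4721
  |-0.08|^2 = 0.0064
  |3.0|^2 = 9
  |-0.39|^2 = 0.1521
  |-1.61|^2 = 2.5921
Step 2: Multiply by measures and sum:
  5.5225 * 2.45 = 13.530125
  47.4721 * 0.3 = 14.24163
  0.0064 * 2.44 = 0.015616
  9 * 0.63 = 5.67
  0.1521 * 2.94 = 0.447174
  2.5921 * 1.96 = 5.080516
Sum = 13.530125 + 14.24163 + 0.015616 + 5.67 + 0.447174 + 5.080516 = 38.985061
Step 3: Take the p-th root:
||f||_2 = (38.985061)^(1/2) = 6.243802


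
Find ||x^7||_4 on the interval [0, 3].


Step 1: ||f||_4 = (integral_0^3 |x^7|^4 dx)^(1/4)
     = (integral_0^3 x^28 dx)^(1/4)
Step 2: integral_0^3 x^28 dx = [x^29/(29)] from 0 to 3 = 3^29/29
     = 68630377364883/29 = 2.366565e+12
Step 3: ||f||_4 = (2.366565e+12)^(1/4) = 1240.308149


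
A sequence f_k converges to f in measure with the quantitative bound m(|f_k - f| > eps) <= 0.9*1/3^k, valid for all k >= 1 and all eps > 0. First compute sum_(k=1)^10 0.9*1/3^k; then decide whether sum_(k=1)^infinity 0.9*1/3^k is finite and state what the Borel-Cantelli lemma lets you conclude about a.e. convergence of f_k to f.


Step 1: List the terms 0.9*1/3^k for k = 1 to 10:
  k=1: 0.3
  k=2: 0.1
  k=3: 0.033333
  k=4: 0.011111
  k=5: 0.003704
  k=6: 0.001235
  k=7: 4.115226e-04
  k=8: 1.371742e-04
  k=9: 4.572474e-05
  k=10: 1.524158e-05
Step 2: Partial sum = 0.3 + 0.1 + 0.033333 + 0.011111 + 0.003704 + 0.001235 + 4.115226e-04 + 1.371742e-04 + 4.572474e-05 + 1.524158e-05
     = 0.449992
Step 3: The full series sum_(k>=1) 0.9*1/3^k converges (geometric series with ratio 1/3 < 1; a constant multiple of a convergent series converges).
Step 4: Fix eps > 0. Since sum_k m(|f_k - f| > eps) < infinity, the Borel-Cantelli lemma gives
        m(limsup_k {|f_k - f| > eps}) = 0, i.e. for a.e. x, |f_k(x) - f(x)| <= eps for all large k.
        Applying this with eps = 1/j for j = 1, 2, ... and intersecting the countably many full-measure sets,
        for a.e. x we get limsup_k |f_k(x) - f(x)| <= 1/j for every j, hence f_k -> f almost everywhere.
Conclusion: series converges; Borel-Cantelli yields f_k -> f a.e.


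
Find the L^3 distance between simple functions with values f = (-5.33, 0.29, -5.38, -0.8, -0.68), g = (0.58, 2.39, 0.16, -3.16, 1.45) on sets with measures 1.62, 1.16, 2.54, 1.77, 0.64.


Step 1: Compute differences f_i - g_i:
  -5.33 - 0.58 = -5.91
  0.29 - 2.39 = -2.1
  -5.38 - 0.16 = -5.54
  -0.8 - -3.16 = 2.36
  -0.68 - 1.45 = -2.13
Step 2: Compute |diff|^3 * measure for each set:
  |-5.91|^3 * 1.62 = 206.425071 * 1.62 = 334.408615
  |-2.1|^3 * 1.16 = 9.261 * 1.16 = 10.74276
  |-5.54|^3 * 2.54 = 170.031464 * 2.54 = 431.879919
  |2.36|^3 * 1.77 = 13.144256 * 1.77 = 23.265333
  |-2.13|^3 * 0.64 = 9.663597 * 0.64 = 6.184702
Step 3: Sum = 806.481329
Step 4: ||f-g||_3 = (806.481329)^(1/3) = 9.30818


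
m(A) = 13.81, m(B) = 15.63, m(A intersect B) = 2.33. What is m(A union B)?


By inclusion-exclusion: m(A u B) = m(A) + m(B) - m(A n B)
= 13.81 + 15.63 - 2.33
= 27.11


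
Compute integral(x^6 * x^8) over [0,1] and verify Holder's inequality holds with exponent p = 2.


Step 1: Exact integral of f*g = integral(x^14, 0, 1) = 1/15
     = 0.066667
Step 2: Holder bound with p=2, q=2:
  ||f||_p = (integral x^12 dx)^(1/2) = (1/13)^(1/2) = 0.27735
  ||g||_q = (integral x^16 dx)^(1/2) = (1/17)^(1/2) = 0.242536
Step 3: Holder bound = ||f||_p * ||g||_q = 0.27735 * 0.242536 = 0.067267
Verification: 0.066667 <= 0.067267 (Holder holds)


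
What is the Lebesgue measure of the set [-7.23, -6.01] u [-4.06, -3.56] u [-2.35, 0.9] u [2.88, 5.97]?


For pairwise disjoint intervals, m(union) = sum of lengths.
= (-6.01 - -7.23) + (-3.56 - -4.06) + (0.9 - -2.35) + (5.97 - 2.88)
= 1.22 + 0.5 + 3.25 + 3.09
= 8.06


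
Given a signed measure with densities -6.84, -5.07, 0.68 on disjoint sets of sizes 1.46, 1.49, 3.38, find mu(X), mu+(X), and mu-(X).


Step 1: Compute signed measure on each set:
  Set 1: -6.84 * 1.46 = -9.9864
  Set 2: -5.07 * 1.49 = -7.5543
  Set 3: 0.68 * 3.38 = 2.2984
Step 2: Total signed measure = (-9.9864) + (-7.5543) + (2.2984)
     = -15.2423
Step 3: Positive part mu+(X) = sum of positive contributions = 2.2984
Step 4: Negative part mu-(X) = |sum of negative contributions| = 17.5407


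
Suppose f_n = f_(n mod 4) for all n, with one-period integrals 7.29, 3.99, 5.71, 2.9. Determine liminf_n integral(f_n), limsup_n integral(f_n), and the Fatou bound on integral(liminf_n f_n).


The sequence (integral(f_n)) is periodic with period 4, repeating the values 7.29, 3.99, 5.71, 2.9 indefinitely.
Step 1: For a periodic sequence, every tail (a_m, a_(m+1), ...) contains all 4 period values infinitely often.
Step 2: Hence inf of every tail = min of the period values = min(7.29, 3.99, 5.71, 2.9) = 2.9.
        liminf_n integral(f_n) = sup over m of (inf of tail from m) = 2.9.
Step 3: Similarly sup of every tail = max of the period values = 7.29.
        limsup_n integral(f_n) = 7.29.
Step 4: Fatou's lemma: integral(liminf_n f_n) <= liminf_n integral(f_n) = 2.9.
        So the integral of the pointwise liminf is at most 2.9.


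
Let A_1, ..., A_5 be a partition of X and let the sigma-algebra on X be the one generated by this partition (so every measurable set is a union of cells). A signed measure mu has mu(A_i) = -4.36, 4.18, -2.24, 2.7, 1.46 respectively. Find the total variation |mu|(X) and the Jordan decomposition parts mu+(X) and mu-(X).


Step 1: Every measurable set is a union of atoms (the cells / points), so a Hahn decomposition is
  obtained by grouping atoms by sign: P = union of atoms with mu > 0, N = union of the remaining atoms.
  Atoms in P (indices): 2, 4, 5;  atoms in N (indices): 1, 3
  Positive values: 4.18, 2.7, 1.46
  Negative values: -4.36, -2.24
Step 2: mu+(X) = mu(P) = sum of positive atom values = 8.34
Step 3: mu-(X) = -mu(N) = sum of |negative atom values| = 6.6
Step 4: |mu|(X) = mu+(X) + mu-(X) = 8.34 + 6.6 = 14.94


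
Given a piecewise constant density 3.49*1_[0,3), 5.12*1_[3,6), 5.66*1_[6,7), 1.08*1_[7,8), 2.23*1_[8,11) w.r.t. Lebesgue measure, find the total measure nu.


Integrate each piece of the Radon-Nikodym derivative:
Step 1: integral_0^3 3.49 dx = 3.49*(3-0) = 3.49*3 = 10.47
Step 2: integral_3^6 5.12 dx = 5.12*(6-3) = 5.12*3 = 15.36
Step 3: integral_6^7 5.66 dx = 5.66*(7-6) = 5.66*1 = 5.66
Step 4: integral_7^8 1.08 dx = 1.08*(8-7) = 1.08*1 = 1.08
Step 5: integral_8^11 2.23 dx = 2.23*(11-8) = 2.23*3 = 6.69
Total: 10.47 + 15.36 + 5.66 + 1.08 + 6.69 = 39.26


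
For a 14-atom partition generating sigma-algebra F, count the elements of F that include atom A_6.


Each element of F is a union of some subset S of the 14 atoms.
The element contains A_6 iff A_6 is in S.
So we count subsets S of {A_1,...,A_14} with A_6 in S: choose freely among the other 13 atoms.
Count = 2^(14-1) = 2^13 = 8192.


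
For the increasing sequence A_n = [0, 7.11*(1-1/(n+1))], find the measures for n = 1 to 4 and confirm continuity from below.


By continuity of measure from below: if A_n increases to A, then m(A_n) -> m(A).
Here A = [0, 7.11], so m(A) = 7.11
Step 1: a_1 = 7.11*(1 - 1/2) = 3.555, m(A_1) = 3.555
Step 2: a_2 = 7.11*(1 - 1/3) = 4.74, m(A_2) = 4.74
Step 3: a_3 = 7.11*(1 - 1/4) = 5.3325, m(A_3) = 5.3325
Step 4: a_4 = 7.11*(1 - 1/5) = 5.688, m(A_4) = 5.688
Limit: m(A_n) -> m([0,7.11]) = 7.11


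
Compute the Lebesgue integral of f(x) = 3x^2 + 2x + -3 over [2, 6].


The Lebesgue integral of a Riemann-integrable function agrees with the Riemann integral.
Antiderivative F(x) = (3/3)x^3 + (2/2)x^2 + -3x
F(6) = (3/3)*6^3 + (2/2)*6^2 + -3*6
     = (3/3)*216 + (2/2)*36 + -3*6
     = 216 + 36 + -18
     = 234
F(2) = 6
Integral = F(6) - F(2) = 234 - 6 = 228


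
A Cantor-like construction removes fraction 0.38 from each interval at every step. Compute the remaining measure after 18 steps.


Step 1: At each step, fraction remaining = 1 - 0.38 = 0.62
Step 2: After 18 steps, measure = (0.62)^18
Result = 1.832527e-04


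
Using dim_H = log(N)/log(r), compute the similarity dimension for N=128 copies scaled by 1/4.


For a self-similar set with N copies scaled by 1/r:
dim_H = log(N)/log(r) = log(128)/log(4)
= 4.85203/1.386294
= 3.5


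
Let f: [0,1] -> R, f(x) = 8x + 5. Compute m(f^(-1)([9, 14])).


f^(-1)([9, 14]) = {x : 9 <= 8x + 5 <= 14}
Solving: (9 - 5)/8 <= x <= (14 - 5)/8
= [0.5, 1.125]
Intersecting with [0,1]: [0.5, 1]
Measure = 1 - 0.5 = 0.5


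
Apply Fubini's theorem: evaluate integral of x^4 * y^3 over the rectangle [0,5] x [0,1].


By Fubini's theorem, the double integral factors as a product of single integrals:
Step 1: integral_0^5 x^4 dx = [x^5/5] from 0 to 5
     = 5^5/5 = 625
Step 2: integral_0^1 y^3 dy = [y^4/4] from 0 to 1
     = 1^4/4 = 0.25
Step 3: Double integral = 625 * 0.25 = 156.25


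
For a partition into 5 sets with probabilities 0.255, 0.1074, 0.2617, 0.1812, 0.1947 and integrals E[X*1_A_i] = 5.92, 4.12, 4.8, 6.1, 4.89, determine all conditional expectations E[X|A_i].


For each cell A_i: E[X|A_i] = E[X*1_A_i] / P(A_i)
Step 1: E[X|A_1] = 5.92 / 0.255 = 23.215686
Step 2: E[X|A_2] = 4.12 / 0.1074 = 38.361266
Step 3: E[X|A_3] = 4.8 / 0.2617 = 18.341613
Step 4: E[X|A_4] = 6.1 / 0.1812 = 33.664459
Step 5: E[X|A_5] = 4.89 / 0.1947 = 25.115562
Verification: E[X] = sum E[X*1_A_i] = 5.92 + 4.12 + 4.8 + 6.1 + 4.89 = 25.83


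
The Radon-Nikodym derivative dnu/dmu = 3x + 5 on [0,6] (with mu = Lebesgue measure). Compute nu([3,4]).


nu(A) = integral_A (dnu/dmu) dmu = integral_3^4 (3x + 5) dx
Step 1: Antiderivative F(x) = (3/2)x^2 + 5x
Step 2: F(4) = (3/2)*4^2 + 5*4 = 24 + 20 = 44
Step 3: F(3) = (3/2)*3^2 + 5*3 = 13.5 + 15 = 28.5
Step 4: nu([3,4]) = F(4) - F(3) = 44 - 28.5 = 15.5


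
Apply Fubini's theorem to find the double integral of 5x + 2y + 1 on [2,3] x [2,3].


By Fubini, integrate in x first, then y.
Step 1: Fix y, integrate over x in [2,3]:
  integral(5x + 2y + 1, x=2..3)
  = 5*(3^2 - 2^2)/2 + (2y + 1)*(3 - 2)
  = 12.5 + (2y + 1)*1
  = 12.5 + 2y + 1
  = 13.5 + 2y
Step 2: Integrate over y in [2,3]:
  integral(13.5 + 2y, y=2..3)
  = 13.5*1 + 2*(3^2 - 2^2)/2
  = 13.5 + 5
  = 18.5


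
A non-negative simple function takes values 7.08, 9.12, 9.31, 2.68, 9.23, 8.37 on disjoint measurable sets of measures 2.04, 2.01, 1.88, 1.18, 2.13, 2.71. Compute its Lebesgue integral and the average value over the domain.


Step 1: Integral = sum(value_i * measure_i)
= 7.08*2.04 + 9.12*2.01 + 9.31*1.88 + 2.68*1.18 + 9.23*2.13 + 8.37*2.71
= 14.4432 + 18.3312 + 17.5028 + 3.1624 + 19.6599 + 22.6827
= 95.7822
Step 2: Total measure of domain = 2.04 + 2.01 + 1.88 + 1.18 + 2.13 + 2.71 = 11.95
Step 3: Average value = 95.7822 / 11.95 = 8.015247


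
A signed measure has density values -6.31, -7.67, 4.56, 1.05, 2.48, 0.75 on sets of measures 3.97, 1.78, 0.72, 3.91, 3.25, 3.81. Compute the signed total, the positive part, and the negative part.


Step 1: Compute signed measure on each set:
  Set 1: -6.31 * 3.97 = -25.0507
  Set 2: -7.67 * 1.78 = -13.6526
  Set 3: 4.56 * 0.72 = 3.2832
  Set 4: 1.05 * 3.91 = 4.1055
  Set 5: 2.48 * 3.25 = 8.06
  Set 6: 0.75 * 3.81 = 2.8575
Step 2: Total signed measure = (-25.0507) + (-13.6526) + (3.2832) + (4.1055) + (8.06) + (2.8575)
     = -20.3971
Step 3: Positive part mu+(X) = sum of positive contributions = 18.3062
Step 4: Negative part mu-(X) = |sum of negative contributions| = 38.7033


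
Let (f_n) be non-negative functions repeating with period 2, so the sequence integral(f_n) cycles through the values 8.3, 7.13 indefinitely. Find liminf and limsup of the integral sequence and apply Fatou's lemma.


The sequence (integral(f_n)) is periodic with period 2, repeating the values 8.3, 7.13 indefinitely.
Step 1: For a periodic sequence, every tail (a_m, a_(m+1), ...) contains all 2 period values infinitely often.
Step 2: Hence inf of every tail = min of the period values = min(8.3, 7.13) = 7.13.
        liminf_n integral(f_n) = sup over m of (inf of tail from m) = 7.13.
Step 3: Similarly sup of every tail = max of the period values = 8.3.
        limsup_n integral(f_n) = 8.3.
Step 4: Fatou's lemma: integral(liminf_n f_n) <= liminf_n integral(f_n) = 7.13.
        So the integral of the pointwise liminf is at most 7.13.


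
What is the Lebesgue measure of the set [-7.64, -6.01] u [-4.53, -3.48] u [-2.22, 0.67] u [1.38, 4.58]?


For pairwise disjoint intervals, m(union) = sum of lengths.
= (-6.01 - -7.64) + (-3.48 - -4.53) + (0.67 - -2.22) + (4.58 - 1.38)
= 1.63 + 1.05 + 2.89 + 3.2
= 8.77


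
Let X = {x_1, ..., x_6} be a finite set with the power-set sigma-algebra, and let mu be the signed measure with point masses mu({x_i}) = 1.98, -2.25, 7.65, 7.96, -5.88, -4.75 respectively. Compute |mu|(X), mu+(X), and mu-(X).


Step 1: Every measurable set is a union of atoms (the cells / points), so a Hahn decomposition is
  obtained by grouping atoms by sign: P = union of atoms with mu > 0, N = union of the remaining atoms.
  Atoms in P (indices): 1, 3, 4;  atoms in N (indices): 2, 5, 6
  Positive values: 1.98, 7.65, 7.96
  Negative values: -2.25, -5.88, -4.75
Step 2: mu+(X) = mu(P) = sum of positive atom values = 17.59
Step 3: mu-(X) = -mu(N) = sum of |negative atom values| = 12.88
Step 4: |mu|(X) = mu+(X) + mu-(X) = 17.59 + 12.88 = 30.47


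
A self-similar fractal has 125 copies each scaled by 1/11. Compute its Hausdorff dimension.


For a self-similar set with N copies scaled by 1/r:
dim_H = log(N)/log(r) = log(125)/log(11)
= 4.828314/2.397895
= 2.013563


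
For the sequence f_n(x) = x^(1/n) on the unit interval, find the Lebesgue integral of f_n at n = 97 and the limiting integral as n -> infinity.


At n = 97: f_97(x) = x^(1/97).
Step 1: integral(x^(1/97), 0, 1) = [x^(1/97+1) / (1/97+1)] from 0 to 1
     = 1 / (1/97 + 1) = 1 / ((97+1)/97) = 97/(97+1)
     = 97/98 = 0.989796
Step 2: As n -> infinity, f_n(x) = x^(1/n) -> 1 for x in (0,1], and f_n is increasing in n.
By MCT, lim_n integral(f_n) = integral(lim_n f_n) = integral(1, 0, 1) = 1.
Step 3: Verify convergence: 97/98 = 0.989796 -> 1


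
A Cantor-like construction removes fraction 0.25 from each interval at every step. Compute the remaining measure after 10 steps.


Step 1: At each step, fraction remaining = 1 - 0.25 = 0.75
Step 2: After 10 steps, measure = (0.75)^10
Result = 0.056314


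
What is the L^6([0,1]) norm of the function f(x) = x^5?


Step 1: ||f||_6 = (integral_0^1 |x^5|^6 dx)^(1/6)
     = (integral_0^1 x^30 dx)^(1/6)
Step 2: integral_0^1 x^30 dx = [x^31/(31)] from 0 to 1 = 1^31/31
     = 1/31 = 0.032258
Step 3: ||f||_6 = (0.032258)^(1/6) = 0.564209
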